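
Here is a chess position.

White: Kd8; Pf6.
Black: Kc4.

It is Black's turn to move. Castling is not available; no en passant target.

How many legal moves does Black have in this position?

8

Black to move; king on c4.
In check: no.
Legal moves: Kd5, Kc5, Kb5, Kd4, Kb4, Kd3, Kc3, Kb3.
Count: 8.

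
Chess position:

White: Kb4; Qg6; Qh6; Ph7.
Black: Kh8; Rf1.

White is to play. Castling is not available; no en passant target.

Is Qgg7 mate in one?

yes

After Qgg7: black king on h8; in check: yes, from the white queen on g7.
King squares — g7: attacked by Qh6; h7: attacked by Qh6; g8: attacked by Qg7.
Black has no legal moves → checkmate.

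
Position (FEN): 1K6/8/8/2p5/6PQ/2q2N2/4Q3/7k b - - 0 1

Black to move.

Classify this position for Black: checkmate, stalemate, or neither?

checkmate

Black to move; black king on h1.
In check: yes, from the white queen on h4.
King squares — g1: attacked by Nf3; g2: attacked by Qe2; h2: attacked by Qe2.
Legal moves for Black: none.
In check with no legal moves → checkmate.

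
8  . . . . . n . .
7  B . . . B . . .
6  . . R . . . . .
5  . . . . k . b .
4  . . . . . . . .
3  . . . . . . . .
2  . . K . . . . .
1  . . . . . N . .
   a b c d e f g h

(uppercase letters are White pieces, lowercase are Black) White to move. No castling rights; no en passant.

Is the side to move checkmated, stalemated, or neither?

neither

White to move; white king on c2.
In check: no.
Legal moves for White include: Bxf8, Bd8, Bf6+, Bd6+, Bxg5, Bec5, Bb4, Ba3, Bb8+, Bb6, Bac5, Bd4+, Be3, Bf2, Bg1, Rc8, Rc7, Rh6, ... (list truncated; more exist).
White has legal moves and is not in check → neither.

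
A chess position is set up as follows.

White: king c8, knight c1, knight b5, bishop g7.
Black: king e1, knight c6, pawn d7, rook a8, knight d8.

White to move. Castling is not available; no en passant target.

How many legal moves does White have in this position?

2

White to move; king on c8.
In check: yes, from the black rook on a8.
Legal moves: Kxd7, Kc7.
Count: 2.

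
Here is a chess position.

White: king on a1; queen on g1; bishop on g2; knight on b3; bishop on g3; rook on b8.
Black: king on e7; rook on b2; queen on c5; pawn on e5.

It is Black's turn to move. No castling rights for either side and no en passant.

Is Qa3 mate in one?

yes

After Qa3: white king on a1; in check: yes, from the black queen on a3.
King squares — b1: attacked by Rb2; a2: attacked by Rb2; b2: attacked by Qa3.
White has no legal moves → checkmate.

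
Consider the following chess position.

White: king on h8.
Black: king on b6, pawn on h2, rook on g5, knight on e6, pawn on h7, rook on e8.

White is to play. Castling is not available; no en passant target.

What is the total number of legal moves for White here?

1

White to move; king on h8.
In check: yes, from the black rook on e8.
Legal moves: Kxh7.
Count: 1.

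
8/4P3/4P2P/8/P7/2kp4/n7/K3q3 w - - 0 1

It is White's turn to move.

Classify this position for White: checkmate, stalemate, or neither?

neither

White to move; white king on a1.
In check: yes, from the black queen on e1.
King squares — b1: attacked by Qe1; a2: available; b2: attacked by Kc3.
Legal moves for White: Kxa2.
White is in check but has 1 legal move → neither.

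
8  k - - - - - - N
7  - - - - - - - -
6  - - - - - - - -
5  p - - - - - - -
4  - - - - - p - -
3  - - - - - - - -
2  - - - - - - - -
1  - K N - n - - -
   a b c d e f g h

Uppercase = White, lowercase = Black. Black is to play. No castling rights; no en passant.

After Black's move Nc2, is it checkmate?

no

After Nc2: white king on b1; in check: no.
White is not in check, so this cannot be checkmate.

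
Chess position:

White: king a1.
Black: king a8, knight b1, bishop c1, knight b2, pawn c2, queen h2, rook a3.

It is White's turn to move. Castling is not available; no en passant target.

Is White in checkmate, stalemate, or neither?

White to move; white king on a1.
In check: yes, from the black rook on a3.
King squares — b1: attacked by Pc2; a2: attacked by Ra3; b2: attacked by Bc1.
Legal moves for White: none.
In check with no legal moves → checkmate.

checkmate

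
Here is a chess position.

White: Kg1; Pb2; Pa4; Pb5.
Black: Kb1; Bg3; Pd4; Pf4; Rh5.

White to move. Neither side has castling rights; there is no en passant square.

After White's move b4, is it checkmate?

no

After b4: black king on b1; in check: no.
Black is not in check, so this cannot be checkmate.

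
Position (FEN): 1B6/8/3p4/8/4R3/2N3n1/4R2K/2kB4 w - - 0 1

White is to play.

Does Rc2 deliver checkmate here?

After Rc2: black king on c1; in check: yes, from the white rook on c2.
King squares — b1: attacked by Nc3; d1: attacked by Nc3; b2: attacked by Rc2; c2: attacked by Bd1; d2: attacked by Rc2.
Black has no legal moves → checkmate.

yes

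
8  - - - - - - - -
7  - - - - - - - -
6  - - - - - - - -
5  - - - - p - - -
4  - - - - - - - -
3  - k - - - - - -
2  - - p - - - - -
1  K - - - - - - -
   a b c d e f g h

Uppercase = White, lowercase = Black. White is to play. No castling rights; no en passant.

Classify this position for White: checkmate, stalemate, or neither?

White to move; white king on a1.
In check: no.
King squares — b1: attacked by Pc2; a2: attacked by Kb3; b2: attacked by Kb3.
Legal moves for White: none.
Not in check and no legal moves → stalemate.

stalemate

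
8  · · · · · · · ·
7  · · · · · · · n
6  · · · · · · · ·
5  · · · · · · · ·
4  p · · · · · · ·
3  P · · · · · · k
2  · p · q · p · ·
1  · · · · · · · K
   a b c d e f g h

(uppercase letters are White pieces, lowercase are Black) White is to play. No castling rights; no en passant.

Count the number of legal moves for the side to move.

0

White to move; king on h1.
In check: no.
Legal moves: none.
Count: 0.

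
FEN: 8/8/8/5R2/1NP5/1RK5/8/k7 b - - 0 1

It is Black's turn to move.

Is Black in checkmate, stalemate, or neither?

Black to move; black king on a1.
In check: no.
King squares — b1: attacked by Rb3; a2: attacked by Nb4; b2: attacked by Rb3.
Legal moves for Black: none.
Not in check and no legal moves → stalemate.

stalemate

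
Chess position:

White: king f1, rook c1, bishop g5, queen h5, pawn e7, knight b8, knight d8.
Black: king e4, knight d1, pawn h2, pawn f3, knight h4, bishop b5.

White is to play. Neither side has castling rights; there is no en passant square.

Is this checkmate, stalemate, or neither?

White to move; white king on f1.
In check: yes, from the black bishop on b5.
Legal moves for White: Ke1, Rc4+.
White is in check but has 2 legal moves → neither.

neither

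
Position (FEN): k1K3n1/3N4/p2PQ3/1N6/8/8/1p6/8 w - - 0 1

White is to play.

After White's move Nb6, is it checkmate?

yes

After Nb6: black king on a8; in check: yes, from the white knight on b6.
King squares — a7: attacked by Nb5; b7: attacked by Kc8; b8: attacked by Kc8.
Black has no legal moves → checkmate.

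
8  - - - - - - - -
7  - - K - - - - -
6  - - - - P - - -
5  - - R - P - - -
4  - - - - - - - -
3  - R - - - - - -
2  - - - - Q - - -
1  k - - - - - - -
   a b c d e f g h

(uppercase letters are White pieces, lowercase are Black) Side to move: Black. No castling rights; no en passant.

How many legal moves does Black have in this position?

0

Black to move; king on a1.
In check: no.
Legal moves: none.
Count: 0.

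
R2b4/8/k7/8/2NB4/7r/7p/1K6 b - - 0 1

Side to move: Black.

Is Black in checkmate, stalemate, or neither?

Black to move; black king on a6.
In check: yes, from the white rook on a8.
King squares — a5: attacked by Nc4; b5: available; b6: attacked by Nc4; a7: attacked by Bd4; b7: available.
Legal moves for Black: Kb7, Kb5.
Black is in check but has 2 legal moves → neither.

neither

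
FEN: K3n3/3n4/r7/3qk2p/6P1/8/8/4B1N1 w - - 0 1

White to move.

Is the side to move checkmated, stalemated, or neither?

White to move; white king on a8.
In check: yes, from the black queen on d5 and the black rook on a6.
King squares — a7: attacked by Ra6; b7: attacked by Qd5; b8: attacked by Nd7.
Legal moves for White: none.
In check with no legal moves → checkmate.

checkmate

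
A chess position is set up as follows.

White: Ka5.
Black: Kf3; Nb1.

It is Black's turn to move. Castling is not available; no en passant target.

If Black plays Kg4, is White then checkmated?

After Kg4: white king on a5; in check: no.
White is not in check, so this cannot be checkmate.

no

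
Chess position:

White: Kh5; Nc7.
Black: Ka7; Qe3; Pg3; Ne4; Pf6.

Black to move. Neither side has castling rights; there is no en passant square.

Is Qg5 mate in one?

After Qg5: white king on h5; in check: yes, from the black queen on g5.
King squares — g4: attacked by Qg5; h4: attacked by Qg5; g5: attacked by Ne4; g6: attacked by Qg5; h6: attacked by Qg5.
White has no legal moves → checkmate.

yes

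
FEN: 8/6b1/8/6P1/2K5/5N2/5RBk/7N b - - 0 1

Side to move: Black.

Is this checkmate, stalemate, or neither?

Black to move; black king on h2.
In check: yes, from the white knight on f3.
King squares — g1: attacked by Nf3; h1: attacked by Bg2; g2: attacked by Rf2; g3: attacked by Nh1; h3: attacked by Bg2.
Legal moves for Black: none.
In check with no legal moves → checkmate.

checkmate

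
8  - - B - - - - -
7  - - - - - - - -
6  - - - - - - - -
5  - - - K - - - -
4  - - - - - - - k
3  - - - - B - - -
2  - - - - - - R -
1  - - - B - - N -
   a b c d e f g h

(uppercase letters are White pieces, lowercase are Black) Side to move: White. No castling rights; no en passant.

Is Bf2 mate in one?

yes

After Bf2: black king on h4; in check: yes, from the white bishop on f2.
King squares — g3: attacked by Bf2; h3: attacked by Ng1; g4: attacked by Bd1; g5: attacked by Rg2; h5: attacked by Bd1.
Black has no legal moves → checkmate.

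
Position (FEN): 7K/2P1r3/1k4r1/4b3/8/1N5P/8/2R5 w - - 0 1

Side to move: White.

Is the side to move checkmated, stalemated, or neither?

checkmate

White to move; white king on h8.
In check: yes, from the black bishop on e5.
King squares — g7: attacked by Be5; h7: attacked by Re7; g8: attacked by Rg6.
Legal moves for White: none.
In check with no legal moves → checkmate.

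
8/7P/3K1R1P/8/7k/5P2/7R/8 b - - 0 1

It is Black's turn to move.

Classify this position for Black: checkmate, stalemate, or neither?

neither

Black to move; black king on h4.
In check: yes, from the white rook on h2.
King squares — g3: available; h3: attacked by Rh2; g4: attacked by Pf3; g5: available; h5: attacked by Rh2.
Legal moves for Black: Kg5, Kg3.
Black is in check but has 2 legal moves → neither.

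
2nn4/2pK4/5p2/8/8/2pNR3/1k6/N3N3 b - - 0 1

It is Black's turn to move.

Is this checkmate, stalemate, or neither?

Black to move; black king on b2.
In check: yes, from the white knight on d3.
King squares — a1: available; b1: available; c1: attacked by Nd3; a2: available; c2: attacked by Na1; a3: available; b3: attacked by Na1; c3: own pawn.
Legal moves for Black: Ka3, Ka2, Kb1, Kxa1.
Black is in check but has 4 legal moves → neither.

neither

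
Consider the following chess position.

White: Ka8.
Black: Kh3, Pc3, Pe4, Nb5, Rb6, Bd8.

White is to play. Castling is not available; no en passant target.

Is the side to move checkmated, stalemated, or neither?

White to move; white king on a8.
In check: no.
King squares — a7: attacked by Nb5; b7: attacked by Rb6; b8: attacked by Rb6.
Legal moves for White: none.
Not in check and no legal moves → stalemate.

stalemate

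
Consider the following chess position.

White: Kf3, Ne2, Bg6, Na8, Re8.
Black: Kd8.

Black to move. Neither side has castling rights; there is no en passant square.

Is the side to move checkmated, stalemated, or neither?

neither

Black to move; black king on d8.
In check: yes, from the white rook on e8.
King squares — c7: attacked by Na8; d7: available; e7: attacked by Re8; c8: attacked by Re8; e8: attacked by Bg6.
Legal moves for Black: Kd7.
Black is in check but has 1 legal move → neither.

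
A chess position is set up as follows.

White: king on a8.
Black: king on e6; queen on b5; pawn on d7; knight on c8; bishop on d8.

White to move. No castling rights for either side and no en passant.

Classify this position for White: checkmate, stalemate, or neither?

stalemate

White to move; white king on a8.
In check: no.
King squares — a7: attacked by Nc8; b7: attacked by Qb5; b8: attacked by Qb5.
Legal moves for White: none.
Not in check and no legal moves → stalemate.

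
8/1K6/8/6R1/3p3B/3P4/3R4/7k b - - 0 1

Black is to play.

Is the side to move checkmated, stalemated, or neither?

stalemate

Black to move; black king on h1.
In check: no.
King squares — g1: attacked by Rg5; g2: attacked by Rd2; h2: attacked by Rd2.
Legal moves for Black: none.
Not in check and no legal moves → stalemate.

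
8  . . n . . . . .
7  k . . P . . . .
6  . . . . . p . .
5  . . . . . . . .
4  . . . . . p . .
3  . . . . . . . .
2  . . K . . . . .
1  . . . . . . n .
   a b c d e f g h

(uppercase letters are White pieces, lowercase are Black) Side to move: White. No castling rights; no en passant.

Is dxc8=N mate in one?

After dxc8=N: black king on a7; in check: yes, from the white knight on c8.
Black has 4 legal replies: Kb8, Ka8, Kb7, Ka6.
In check but a legal move exists → not checkmate.

no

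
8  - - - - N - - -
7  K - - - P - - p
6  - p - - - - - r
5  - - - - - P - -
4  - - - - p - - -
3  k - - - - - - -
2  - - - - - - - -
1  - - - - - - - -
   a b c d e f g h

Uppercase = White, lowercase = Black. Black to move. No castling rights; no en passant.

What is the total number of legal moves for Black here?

Black to move; king on a3.
In check: no.
Legal moves: Rg6, Rf6, Re6, Rd6, Rc6, Rh5, Rh4, Rh3, Rh2, Rh1, Kb4, Ka4, Kb3, Kb2, Ka2, b5, e3.
Count: 17.

17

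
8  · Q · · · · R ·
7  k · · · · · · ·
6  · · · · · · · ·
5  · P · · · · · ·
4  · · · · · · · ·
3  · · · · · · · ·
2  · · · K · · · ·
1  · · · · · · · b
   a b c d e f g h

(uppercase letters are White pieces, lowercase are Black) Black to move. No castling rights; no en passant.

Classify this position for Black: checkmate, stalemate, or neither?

Black to move; black king on a7.
In check: yes, from the white queen on b8.
King squares — a6: attacked by Pb5; b6: attacked by Qb8; b7: attacked by Qb8; a8: attacked by Qb8; b8: attacked by Rg8.
Legal moves for Black: none.
In check with no legal moves → checkmate.

checkmate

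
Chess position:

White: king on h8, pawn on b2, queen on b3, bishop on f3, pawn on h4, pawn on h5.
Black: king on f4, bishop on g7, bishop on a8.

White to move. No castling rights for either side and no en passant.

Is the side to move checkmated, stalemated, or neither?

White to move; white king on h8.
In check: yes, from the black bishop on g7.
Legal moves for White: Kg8, Kh7, Kxg7.
White is in check but has 3 legal moves → neither.

neither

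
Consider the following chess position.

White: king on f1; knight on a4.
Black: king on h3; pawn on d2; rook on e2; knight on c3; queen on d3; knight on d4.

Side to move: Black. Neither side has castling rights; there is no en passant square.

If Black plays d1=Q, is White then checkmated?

yes

After d1=Q: white king on f1; in check: yes, from the black queen on d1.
King squares — e1: attacked by Qd1; g1: attacked by Qd1; e2: attacked by Qd1; f2: attacked by Re2; g2: attacked by Re2.
White has no legal moves → checkmate.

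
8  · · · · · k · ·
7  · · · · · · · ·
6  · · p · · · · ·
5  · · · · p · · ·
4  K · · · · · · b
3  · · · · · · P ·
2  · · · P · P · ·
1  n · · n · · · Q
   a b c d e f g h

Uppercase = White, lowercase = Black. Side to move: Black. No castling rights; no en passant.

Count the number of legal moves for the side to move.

Black to move; king on f8.
In check: no.
Legal moves: Kg8, Ke8, Kg7, Kf7, Ke7, Bd8, Be7, Bf6, Bg5, Bxg3, Ne3, Nc3+, Nxf2, Nb2+, Nb3, Nc2, c5, e4.
Count: 18.

18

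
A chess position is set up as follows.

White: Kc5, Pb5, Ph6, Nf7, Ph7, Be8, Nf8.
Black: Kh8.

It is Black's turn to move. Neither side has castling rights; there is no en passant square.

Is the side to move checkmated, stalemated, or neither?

Black to move; black king on h8.
In check: yes, from the white knight on f7.
King squares — g7: attacked by Ph6; h7: attacked by Nf8; g8: attacked by Ph7.
Legal moves for Black: none.
In check with no legal moves → checkmate.

checkmate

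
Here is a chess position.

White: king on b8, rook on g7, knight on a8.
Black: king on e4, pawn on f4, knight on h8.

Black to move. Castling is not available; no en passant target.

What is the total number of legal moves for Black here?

Black to move; king on e4.
In check: no.
Legal moves: Nf7, Ng6, Kf5, Ke5, Kd5, Kd4, Kf3, Ke3, Kd3, f3.
Count: 10.

10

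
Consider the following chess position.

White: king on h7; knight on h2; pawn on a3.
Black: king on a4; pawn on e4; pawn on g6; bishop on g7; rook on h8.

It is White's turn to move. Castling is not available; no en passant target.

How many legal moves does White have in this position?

2

White to move; king on h7.
In check: yes, from the black rook on h8.
Legal moves: Kxg7, Kxg6.
Count: 2.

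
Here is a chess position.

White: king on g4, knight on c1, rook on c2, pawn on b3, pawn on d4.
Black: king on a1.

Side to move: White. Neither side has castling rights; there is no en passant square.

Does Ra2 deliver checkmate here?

After Ra2: black king on a1; in check: yes, from the white rook on a2.
Black has 1 legal reply: Kb1.
In check but a legal move exists → not checkmate.

no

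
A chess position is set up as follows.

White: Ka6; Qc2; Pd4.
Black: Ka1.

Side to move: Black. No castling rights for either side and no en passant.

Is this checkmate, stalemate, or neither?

Black to move; black king on a1.
In check: no.
King squares — b1: attacked by Qc2; a2: attacked by Qc2; b2: attacked by Qc2.
Legal moves for Black: none.
Not in check and no legal moves → stalemate.

stalemate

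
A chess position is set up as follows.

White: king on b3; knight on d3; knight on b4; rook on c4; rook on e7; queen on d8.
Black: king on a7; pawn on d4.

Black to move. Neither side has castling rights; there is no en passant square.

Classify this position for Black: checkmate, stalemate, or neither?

Black to move; black king on a7.
In check: yes, from the white rook on e7.
King squares — a6: attacked by Nb4; b6: attacked by Qd8; b7: attacked by Re7; a8: attacked by Qd8; b8: attacked by Qd8.
Legal moves for Black: none.
In check with no legal moves → checkmate.

checkmate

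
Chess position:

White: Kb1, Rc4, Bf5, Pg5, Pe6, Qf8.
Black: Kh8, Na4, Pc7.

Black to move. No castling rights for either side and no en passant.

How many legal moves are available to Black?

0

Black to move; king on h8.
In check: yes, from the white queen on f8.
Legal moves: none.
Count: 0.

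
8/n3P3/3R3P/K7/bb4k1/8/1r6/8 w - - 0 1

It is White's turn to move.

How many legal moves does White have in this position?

White to move; king on a5.
In check: yes, from the black bishop on b4.
Legal moves: Kb6, Ka6, Kxa4.
Count: 3.

3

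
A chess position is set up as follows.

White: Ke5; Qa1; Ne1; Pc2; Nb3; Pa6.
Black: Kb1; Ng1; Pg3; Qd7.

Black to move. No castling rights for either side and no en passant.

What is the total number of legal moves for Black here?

Black to move; king on b1.
In check: yes, from the white queen on a1.
Legal moves: none.
Count: 0.

0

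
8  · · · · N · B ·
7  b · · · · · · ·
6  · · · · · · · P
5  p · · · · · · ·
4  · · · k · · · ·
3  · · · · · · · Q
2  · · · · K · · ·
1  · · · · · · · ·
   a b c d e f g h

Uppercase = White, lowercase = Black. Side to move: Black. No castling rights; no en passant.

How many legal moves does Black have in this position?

7

Black to move; king on d4.
In check: no.
Legal moves: Bb8, Bb6, Bc5, Ke5, Kc5, Ke4, a4.
Count: 7.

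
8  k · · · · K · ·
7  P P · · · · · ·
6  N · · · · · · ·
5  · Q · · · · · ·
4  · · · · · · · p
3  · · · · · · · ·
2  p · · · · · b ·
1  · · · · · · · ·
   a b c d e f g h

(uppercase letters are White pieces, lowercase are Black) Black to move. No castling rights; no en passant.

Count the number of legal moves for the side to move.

2

Black to move; king on a8.
In check: yes, from the white pawn on b7.
Legal moves: Kxa7, Bxb7.
Count: 2.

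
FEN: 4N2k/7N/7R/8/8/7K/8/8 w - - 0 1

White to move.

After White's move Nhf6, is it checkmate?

yes

After Nhf6: black king on h8; in check: yes, from the white rook on h6.
King squares — g7: attacked by Ne8; h7: attacked by Nf6; g8: attacked by Nf6.
Black has no legal moves → checkmate.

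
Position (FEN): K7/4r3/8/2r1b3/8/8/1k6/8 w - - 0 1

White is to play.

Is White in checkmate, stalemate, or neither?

White to move; white king on a8.
In check: no.
King squares — a7: attacked by Re7; b7: attacked by Re7; b8: attacked by Be5.
Legal moves for White: none.
Not in check and no legal moves → stalemate.

stalemate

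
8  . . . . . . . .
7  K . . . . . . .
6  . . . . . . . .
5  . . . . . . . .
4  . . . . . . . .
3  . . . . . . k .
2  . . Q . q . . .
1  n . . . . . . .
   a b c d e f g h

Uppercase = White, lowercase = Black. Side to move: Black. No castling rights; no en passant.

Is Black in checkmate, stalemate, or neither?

Black to move; black king on g3.
In check: no.
Legal moves for Black include: Kh4, Kg4, Kf4, Kh3, Kf3, Kh2, Kg2, Kf2, Qe8, Qe7+, Qe6, Qa6+, Qh5, Qe5, Qb5, Qg4, Qe4, Qc4, ... (list truncated; more exist).
Black has legal moves and is not in check → neither.

neither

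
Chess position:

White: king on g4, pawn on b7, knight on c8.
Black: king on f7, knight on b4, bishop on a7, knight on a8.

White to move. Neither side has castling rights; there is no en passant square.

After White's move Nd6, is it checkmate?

no

After Nd6: black king on f7; in check: yes, from the white knight on d6.
Black has 7 legal replies: Kg8, Kf8, Kg7, Ke7, Kg6, Kf6, Ke6.
In check but a legal move exists → not checkmate.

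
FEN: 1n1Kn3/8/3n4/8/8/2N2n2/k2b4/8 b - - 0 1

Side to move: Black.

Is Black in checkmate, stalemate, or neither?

Black to move; black king on a2.
In check: yes, from the white knight on c3.
King squares — a1: available; b1: attacked by Nc3; b2: available; a3: available; b3: available.
Legal moves for Black: Kb3, Ka3, Kb2, Ka1, Bxc3.
Black is in check but has 5 legal moves → neither.

neither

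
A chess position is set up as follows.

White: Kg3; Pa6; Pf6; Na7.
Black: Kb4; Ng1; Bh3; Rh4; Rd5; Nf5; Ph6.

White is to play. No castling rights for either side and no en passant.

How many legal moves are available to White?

2

White to move; king on g3.
In check: yes, from the black knight on f5.
Legal moves: Kh2, Kf2.
Count: 2.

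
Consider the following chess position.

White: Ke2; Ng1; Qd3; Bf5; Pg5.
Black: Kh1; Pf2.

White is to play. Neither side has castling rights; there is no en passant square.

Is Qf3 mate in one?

no

After Qf3: black king on h1; in check: yes, from the white queen on f3.
Black has 2 legal replies: Kh2, Kxg1.
In check but a legal move exists → not checkmate.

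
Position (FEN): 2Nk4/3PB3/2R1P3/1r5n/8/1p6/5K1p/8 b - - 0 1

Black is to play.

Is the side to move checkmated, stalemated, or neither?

checkmate

Black to move; black king on d8.
In check: yes, from the white bishop on e7.
King squares — c7: attacked by Rc6; d7: attacked by Pe6; e7: attacked by Nc8; c8: attacked by Rc6; e8: attacked by Pd7.
Legal moves for Black: none.
In check with no legal moves → checkmate.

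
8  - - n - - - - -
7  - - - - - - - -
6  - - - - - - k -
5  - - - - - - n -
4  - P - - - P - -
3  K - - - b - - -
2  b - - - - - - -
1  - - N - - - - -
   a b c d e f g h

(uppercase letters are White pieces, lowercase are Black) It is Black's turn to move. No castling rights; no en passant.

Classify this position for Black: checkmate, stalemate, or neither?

neither

Black to move; black king on g6.
In check: no.
Legal moves for Black include: Ne7, Na7, Nd6, Nb6, Kh7, Kg7, Kf7, Kh6, Kf6, Kh5, Kf5, Nh7, Nf7, Ne6, Ne4, Nh3, Nf3, Ba7, ... (list truncated; more exist).
Black has legal moves and is not in check → neither.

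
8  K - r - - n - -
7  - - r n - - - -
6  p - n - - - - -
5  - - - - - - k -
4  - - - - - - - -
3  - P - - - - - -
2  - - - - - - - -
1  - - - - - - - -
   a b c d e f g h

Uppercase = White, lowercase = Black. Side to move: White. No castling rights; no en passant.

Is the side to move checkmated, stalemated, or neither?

White to move; white king on a8.
In check: yes, from the black rook on c8.
King squares — a7: attacked by Nc6; b7: attacked by Rc7; b8: attacked by Nc6.
Legal moves for White: none.
In check with no legal moves → checkmate.

checkmate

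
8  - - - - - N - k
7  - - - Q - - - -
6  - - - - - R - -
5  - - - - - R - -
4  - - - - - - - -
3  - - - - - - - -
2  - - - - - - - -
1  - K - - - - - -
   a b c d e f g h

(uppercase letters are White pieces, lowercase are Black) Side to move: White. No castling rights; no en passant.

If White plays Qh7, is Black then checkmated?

yes

After Qh7: black king on h8; in check: yes, from the white queen on h7.
King squares — g7: attacked by Qh7; h7: attacked by Nf8; g8: attacked by Qh7.
Black has no legal moves → checkmate.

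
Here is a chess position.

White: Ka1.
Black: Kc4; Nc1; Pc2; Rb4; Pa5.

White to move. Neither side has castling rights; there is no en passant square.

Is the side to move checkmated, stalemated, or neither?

stalemate

White to move; white king on a1.
In check: no.
King squares — b1: attacked by Pc2; a2: attacked by Nc1; b2: attacked by Rb4.
Legal moves for White: none.
Not in check and no legal moves → stalemate.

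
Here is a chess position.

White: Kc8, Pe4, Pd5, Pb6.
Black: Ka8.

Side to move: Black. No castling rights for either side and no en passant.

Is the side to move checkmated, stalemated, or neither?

Black to move; black king on a8.
In check: no.
King squares — a7: attacked by Pb6; b7: attacked by Kc8; b8: attacked by Kc8.
Legal moves for Black: none.
Not in check and no legal moves → stalemate.

stalemate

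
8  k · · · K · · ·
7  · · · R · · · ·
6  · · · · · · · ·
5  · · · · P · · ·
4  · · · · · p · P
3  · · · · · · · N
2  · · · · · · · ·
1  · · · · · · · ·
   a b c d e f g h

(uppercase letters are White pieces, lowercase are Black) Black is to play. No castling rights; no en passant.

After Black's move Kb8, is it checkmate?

no

After Kb8: white king on e8; in check: no.
White is not in check, so this cannot be checkmate.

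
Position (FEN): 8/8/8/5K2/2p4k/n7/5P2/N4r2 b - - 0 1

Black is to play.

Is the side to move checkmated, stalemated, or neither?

Black to move; black king on h4.
In check: no.
Legal moves for Black: Kh5, Kh3, Nb5, Nc2, Nb1, Rxf2+, Rh1, Rg1, Re1, Rd1, Rc1, Rb1, Rxa1, c3.
Black has 14 legal moves and is not in check → neither.

neither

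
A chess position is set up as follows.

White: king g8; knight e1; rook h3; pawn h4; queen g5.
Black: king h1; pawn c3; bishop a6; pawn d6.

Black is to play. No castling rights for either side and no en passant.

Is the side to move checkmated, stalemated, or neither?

Black to move; black king on h1.
In check: yes, from the white rook on h3.
King squares — g1: attacked by Qg5; g2: attacked by Ne1; h2: attacked by Rh3.
Legal moves for Black: none.
In check with no legal moves → checkmate.

checkmate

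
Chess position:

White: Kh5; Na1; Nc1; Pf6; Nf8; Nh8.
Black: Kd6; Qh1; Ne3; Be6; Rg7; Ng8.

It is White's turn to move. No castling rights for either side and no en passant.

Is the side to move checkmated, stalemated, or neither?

White to move; white king on h5.
In check: yes, from the black queen on h1.
King squares — g4: attacked by Ne3; h4: attacked by Qh1; g5: attacked by Rg7; g6: attacked by Rg7; h6: attacked by Qh1.
Legal moves for White: none.
In check with no legal moves → checkmate.

checkmate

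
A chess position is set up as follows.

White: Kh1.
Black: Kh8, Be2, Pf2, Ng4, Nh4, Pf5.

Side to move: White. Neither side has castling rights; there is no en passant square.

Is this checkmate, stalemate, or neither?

stalemate

White to move; white king on h1.
In check: no.
King squares — g1: attacked by Pf2; g2: attacked by Nh4; h2: attacked by Ng4.
Legal moves for White: none.
Not in check and no legal moves → stalemate.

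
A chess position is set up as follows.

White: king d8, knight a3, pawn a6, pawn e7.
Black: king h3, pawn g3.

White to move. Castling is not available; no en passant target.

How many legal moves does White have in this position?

13

White to move; king on d8.
In check: no.
Legal moves: Ke8, Kc8, Kd7, Kc7, Nb5, Nc4, Nc2, Nb1, e8=Q, e8=R, e8=B, e8=N, a7.
Count: 13.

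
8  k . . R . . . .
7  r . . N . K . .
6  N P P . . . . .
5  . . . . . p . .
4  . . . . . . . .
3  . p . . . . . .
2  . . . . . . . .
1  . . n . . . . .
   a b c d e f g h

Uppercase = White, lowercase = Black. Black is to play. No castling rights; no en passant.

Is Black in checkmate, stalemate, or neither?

Black to move; black king on a8.
In check: yes, from the white rook on d8.
King squares — a7: own rook; b7: attacked by Pc6; b8: attacked by Na6.
Legal moves for Black: none.
In check with no legal moves → checkmate.

checkmate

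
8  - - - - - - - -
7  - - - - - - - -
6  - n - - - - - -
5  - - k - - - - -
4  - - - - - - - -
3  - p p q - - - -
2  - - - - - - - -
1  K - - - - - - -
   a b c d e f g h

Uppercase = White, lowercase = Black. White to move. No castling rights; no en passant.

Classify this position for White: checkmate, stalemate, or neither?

stalemate

White to move; white king on a1.
In check: no.
King squares — b1: attacked by Qd3; a2: attacked by Pb3; b2: attacked by Pc3.
Legal moves for White: none.
Not in check and no legal moves → stalemate.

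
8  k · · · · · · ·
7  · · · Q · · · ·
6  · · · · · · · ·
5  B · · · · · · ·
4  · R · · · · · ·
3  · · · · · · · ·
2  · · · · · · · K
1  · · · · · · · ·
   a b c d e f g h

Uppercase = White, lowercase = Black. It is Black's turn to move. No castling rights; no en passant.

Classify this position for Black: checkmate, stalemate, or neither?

Black to move; black king on a8.
In check: no.
King squares — a7: attacked by Qd7; b7: attacked by Rb4; b8: attacked by Rb4.
Legal moves for Black: none.
Not in check and no legal moves → stalemate.

stalemate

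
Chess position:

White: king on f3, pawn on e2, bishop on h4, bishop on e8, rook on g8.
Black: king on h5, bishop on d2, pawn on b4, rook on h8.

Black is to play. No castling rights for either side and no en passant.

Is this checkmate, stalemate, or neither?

neither

Black to move; black king on h5.
In check: yes, from the white bishop on e8.
Legal moves for Black: Kh6, Kxh4.
Black is in check but has 2 legal moves → neither.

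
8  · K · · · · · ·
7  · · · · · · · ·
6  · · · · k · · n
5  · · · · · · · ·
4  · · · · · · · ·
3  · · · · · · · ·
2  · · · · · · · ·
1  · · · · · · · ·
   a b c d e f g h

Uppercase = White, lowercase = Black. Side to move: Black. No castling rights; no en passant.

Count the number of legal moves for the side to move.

12

Black to move; king on e6.
In check: no.
Legal moves: Ng8, Nf7, Nf5, Ng4, Kf7, Ke7, Kd7, Kf6, Kd6, Kf5, Ke5, Kd5.
Count: 12.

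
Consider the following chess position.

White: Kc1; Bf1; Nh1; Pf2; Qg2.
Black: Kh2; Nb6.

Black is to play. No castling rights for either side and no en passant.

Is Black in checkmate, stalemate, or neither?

checkmate

Black to move; black king on h2.
In check: yes, from the white queen on g2.
King squares — g1: attacked by Qg2; h1: attacked by Qg2; g2: attacked by Bf1; g3: attacked by Nh1; h3: attacked by Qg2.
Legal moves for Black: none.
In check with no legal moves → checkmate.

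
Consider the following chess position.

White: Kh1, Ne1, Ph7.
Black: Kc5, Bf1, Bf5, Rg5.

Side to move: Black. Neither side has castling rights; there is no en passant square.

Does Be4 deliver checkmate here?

no

After Be4: white king on h1; in check: yes, from the black bishop on e4.
White has 3 legal replies: Kh2, Nf3, Ng2.
In check but a legal move exists → not checkmate.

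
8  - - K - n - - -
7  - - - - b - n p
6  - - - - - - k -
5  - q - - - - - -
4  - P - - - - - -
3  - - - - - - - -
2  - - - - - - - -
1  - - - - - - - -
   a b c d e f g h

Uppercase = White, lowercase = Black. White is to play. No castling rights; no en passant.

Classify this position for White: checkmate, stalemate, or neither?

stalemate

White to move; white king on c8.
In check: no.
King squares — b7: attacked by Qb5; c7: attacked by Ne8; d7: attacked by Qb5; b8: attacked by Qb5; d8: attacked by Be7.
Legal moves for White: none.
Not in check and no legal moves → stalemate.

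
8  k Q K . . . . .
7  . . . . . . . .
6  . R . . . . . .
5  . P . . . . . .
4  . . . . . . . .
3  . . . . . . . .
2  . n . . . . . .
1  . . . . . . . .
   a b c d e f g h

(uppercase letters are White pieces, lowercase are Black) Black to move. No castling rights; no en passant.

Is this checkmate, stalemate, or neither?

checkmate

Black to move; black king on a8.
In check: yes, from the white queen on b8.
King squares — a7: attacked by Qb8; b7: attacked by Rb6; b8: attacked by Rb6.
Legal moves for Black: none.
In check with no legal moves → checkmate.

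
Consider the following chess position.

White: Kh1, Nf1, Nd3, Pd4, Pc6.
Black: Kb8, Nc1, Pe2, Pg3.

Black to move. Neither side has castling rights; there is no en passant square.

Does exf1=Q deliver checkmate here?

yes

After exf1=Q: white king on h1; in check: yes, from the black queen on f1.
King squares — g1: attacked by Qf1; g2: attacked by Qf1; h2: attacked by Pg3.
White has no legal moves → checkmate.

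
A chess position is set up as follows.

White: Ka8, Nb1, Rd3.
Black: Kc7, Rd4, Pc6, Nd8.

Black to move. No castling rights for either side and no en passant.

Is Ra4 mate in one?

After Ra4: white king on a8; in check: yes, from the black rook on a4.
King squares — a7: attacked by Ra4; b7: attacked by Kc7; b8: attacked by Kc7.
White has no legal moves → checkmate.

yes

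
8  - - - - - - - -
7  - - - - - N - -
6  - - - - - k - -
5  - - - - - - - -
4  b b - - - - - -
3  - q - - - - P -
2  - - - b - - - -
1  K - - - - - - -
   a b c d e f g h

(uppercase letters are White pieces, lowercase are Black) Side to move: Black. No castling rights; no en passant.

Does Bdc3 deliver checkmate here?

yes

After Bdc3: white king on a1; in check: yes, from the black bishop on c3.
King squares — b1: attacked by Qb3; a2: attacked by Qb3; b2: attacked by Qb3.
White has no legal moves → checkmate.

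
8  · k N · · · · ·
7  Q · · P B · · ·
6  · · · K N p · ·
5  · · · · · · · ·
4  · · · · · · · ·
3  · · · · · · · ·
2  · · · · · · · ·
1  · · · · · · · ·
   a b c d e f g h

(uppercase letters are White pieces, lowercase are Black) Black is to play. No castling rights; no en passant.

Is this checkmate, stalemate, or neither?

Black to move; black king on b8.
In check: yes, from the white queen on a7.
King squares — a7: attacked by Nc8; b7: attacked by Qa7; c7: attacked by Kd6; a8: attacked by Qa7; c8: attacked by Pd7.
Legal moves for Black: none.
In check with no legal moves → checkmate.

checkmate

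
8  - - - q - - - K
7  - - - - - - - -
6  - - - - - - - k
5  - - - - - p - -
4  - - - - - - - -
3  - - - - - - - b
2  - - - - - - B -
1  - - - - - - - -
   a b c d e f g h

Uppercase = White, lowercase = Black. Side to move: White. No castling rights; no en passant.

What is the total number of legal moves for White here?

White to move; king on h8.
In check: yes, from the black queen on d8.
Legal moves: none.
Count: 0.

0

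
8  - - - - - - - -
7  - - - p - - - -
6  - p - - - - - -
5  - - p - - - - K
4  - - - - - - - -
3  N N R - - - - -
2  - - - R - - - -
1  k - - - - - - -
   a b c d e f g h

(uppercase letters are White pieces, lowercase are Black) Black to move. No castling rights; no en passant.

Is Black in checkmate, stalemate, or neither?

Black to move; black king on a1.
In check: yes, from the white knight on b3.
King squares — b1: attacked by Na3; a2: attacked by Rd2; b2: attacked by Rd2.
Legal moves for Black: none.
In check with no legal moves → checkmate.

checkmate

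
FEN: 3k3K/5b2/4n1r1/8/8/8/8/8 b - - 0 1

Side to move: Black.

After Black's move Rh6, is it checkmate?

After Rh6: white king on h8; in check: yes, from the black rook on h6.
King squares — g7: attacked by Ne6; h7: attacked by Rh6; g8: attacked by Bf7.
White has no legal moves → checkmate.

yes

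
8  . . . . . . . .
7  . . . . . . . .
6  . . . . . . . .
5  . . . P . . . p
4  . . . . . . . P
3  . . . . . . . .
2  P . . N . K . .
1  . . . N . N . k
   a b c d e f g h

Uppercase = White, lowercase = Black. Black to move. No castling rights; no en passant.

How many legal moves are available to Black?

0

Black to move; king on h1.
In check: no.
Legal moves: none.
Count: 0.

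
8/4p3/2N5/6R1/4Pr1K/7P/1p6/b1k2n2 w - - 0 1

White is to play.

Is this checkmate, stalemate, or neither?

White to move; white king on h4.
In check: yes, from the black rook on f4.
King squares — g3: attacked by Nf1; h3: own pawn; g4: attacked by Rf4; g5: own rook; h5: available.
Legal moves for White: Kh5, Rg4.
White is in check but has 2 legal moves → neither.

neither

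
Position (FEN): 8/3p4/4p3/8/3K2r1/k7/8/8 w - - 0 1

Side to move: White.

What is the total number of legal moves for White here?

5

White to move; king on d4.
In check: yes, from the black rook on g4.
Legal moves: Ke5, Kc5, Ke3, Kd3, Kc3.
Count: 5.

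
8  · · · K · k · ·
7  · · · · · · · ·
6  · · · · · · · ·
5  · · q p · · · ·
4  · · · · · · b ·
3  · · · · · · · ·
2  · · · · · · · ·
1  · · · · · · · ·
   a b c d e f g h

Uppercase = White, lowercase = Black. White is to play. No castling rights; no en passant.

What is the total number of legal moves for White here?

White to move; king on d8.
In check: no.
Legal moves: none.
Count: 0.

0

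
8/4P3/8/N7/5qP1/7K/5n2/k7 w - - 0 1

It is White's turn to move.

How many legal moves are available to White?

2

White to move; king on h3.
In check: yes, from the black knight on f2.
Legal moves: Kh4, Kg2.
Count: 2.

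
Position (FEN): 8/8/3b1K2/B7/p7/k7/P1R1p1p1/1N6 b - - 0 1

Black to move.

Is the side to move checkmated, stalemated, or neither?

checkmate

Black to move; black king on a3.
In check: yes, from the white knight on b1.
King squares — a2: attacked by Rc2; b2: attacked by Rc2; b3: attacked by Pa2; a4: own pawn; b4: attacked by Ba5.
Legal moves for Black: none.
In check with no legal moves → checkmate.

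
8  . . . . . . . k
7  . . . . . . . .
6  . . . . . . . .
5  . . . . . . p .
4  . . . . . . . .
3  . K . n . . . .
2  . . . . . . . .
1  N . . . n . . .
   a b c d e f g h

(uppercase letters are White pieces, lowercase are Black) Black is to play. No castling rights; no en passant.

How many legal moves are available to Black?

14

Black to move; king on h8.
In check: no.
Legal moves: Kg8, Kh7, Kg7, Ne5, Nc5+, Nf4, Nb4, Nf2, Nb2, Nc1+, Nf3, Ng2, Nc2, g4.
Count: 14.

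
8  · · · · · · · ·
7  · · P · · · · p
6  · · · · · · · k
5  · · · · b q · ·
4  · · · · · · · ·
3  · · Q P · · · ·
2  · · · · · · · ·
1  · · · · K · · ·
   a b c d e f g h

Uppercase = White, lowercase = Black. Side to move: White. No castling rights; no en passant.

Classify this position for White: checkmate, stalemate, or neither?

White to move; white king on e1.
In check: no.
Legal moves for White include: Qc6+, Qxe5, Qc5, Qa5, Qd4, Qc4, Qb4, Qb3, Qa3, Qd2+, Qc2, Qb2, Qc1+, Qa1, Ke2, Kd2, Kd1, c8=Q, ... (list truncated; more exist).
White has legal moves and is not in check → neither.

neither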